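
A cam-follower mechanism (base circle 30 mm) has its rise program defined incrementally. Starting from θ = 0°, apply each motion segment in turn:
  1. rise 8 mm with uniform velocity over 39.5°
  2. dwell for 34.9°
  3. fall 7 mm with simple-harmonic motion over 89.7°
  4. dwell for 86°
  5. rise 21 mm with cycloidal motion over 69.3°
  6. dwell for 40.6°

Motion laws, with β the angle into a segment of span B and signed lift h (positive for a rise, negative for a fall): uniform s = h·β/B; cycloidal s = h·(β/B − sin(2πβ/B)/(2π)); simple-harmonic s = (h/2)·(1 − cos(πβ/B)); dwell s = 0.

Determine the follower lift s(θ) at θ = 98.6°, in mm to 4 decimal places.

seg 1 [0°–39.5°] uniform, h=8: full span → s += 8 → s = 8.0000
seg 2 [39.5°–74.4°] dwell: s stays 8.0000
seg 3 [74.4°–164.1°] simple-harmonic, h=-7: θ=98.6° here. β=24.2, B=89.7. -7/2·(1 − cos(π·0.2698)) = -1.1837 → s = 6.8163

6.8163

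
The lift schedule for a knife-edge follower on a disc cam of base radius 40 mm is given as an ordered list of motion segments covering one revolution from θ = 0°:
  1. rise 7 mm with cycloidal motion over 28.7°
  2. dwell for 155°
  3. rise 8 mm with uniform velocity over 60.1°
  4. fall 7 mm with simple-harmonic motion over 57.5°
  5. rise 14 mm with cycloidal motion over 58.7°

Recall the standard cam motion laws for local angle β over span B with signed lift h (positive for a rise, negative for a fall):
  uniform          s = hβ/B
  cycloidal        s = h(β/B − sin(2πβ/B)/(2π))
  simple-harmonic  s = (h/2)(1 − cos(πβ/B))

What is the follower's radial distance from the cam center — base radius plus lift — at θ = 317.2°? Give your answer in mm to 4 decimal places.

seg 1 [0°–28.7°] cycloidal, h=7: full span → s += 7 → s = 7.0000
seg 2 [28.7°–183.7°] dwell: s stays 7.0000
seg 3 [183.7°–243.8°] uniform, h=8: full span → s += 8 → s = 15.0000
seg 4 [243.8°–301.3°] simple-harmonic, h=-7: full span → s += -7 → s = 8.0000
seg 5 [301.3°–360°] cycloidal, h=14: θ=317.2° here. β=15.9, B=58.7. 14·(0.2709 − sin(2π·0.2709)/(2π)) = 1.5831 → s = 9.5831
radial distance = base radius + s = 40 + 9.5831 = 49.5831

49.5831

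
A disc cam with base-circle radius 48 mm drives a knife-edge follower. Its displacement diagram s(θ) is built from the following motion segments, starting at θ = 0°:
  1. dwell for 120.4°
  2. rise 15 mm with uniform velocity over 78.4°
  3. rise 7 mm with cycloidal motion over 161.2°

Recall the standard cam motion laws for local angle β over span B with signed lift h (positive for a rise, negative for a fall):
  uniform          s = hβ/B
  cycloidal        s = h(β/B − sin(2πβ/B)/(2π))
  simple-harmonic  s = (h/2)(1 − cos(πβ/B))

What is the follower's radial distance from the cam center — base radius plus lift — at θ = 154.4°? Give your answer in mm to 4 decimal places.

seg 1 [0°–120.4°] dwell: s stays 0.0000
seg 2 [120.4°–198.8°] uniform, h=15: θ=154.4° here. β=34, B=78.4. 15·34/78.4 = 6.5051 → s = 6.5051
radial distance = base radius + s = 48 + 6.5051 = 54.5051

54.5051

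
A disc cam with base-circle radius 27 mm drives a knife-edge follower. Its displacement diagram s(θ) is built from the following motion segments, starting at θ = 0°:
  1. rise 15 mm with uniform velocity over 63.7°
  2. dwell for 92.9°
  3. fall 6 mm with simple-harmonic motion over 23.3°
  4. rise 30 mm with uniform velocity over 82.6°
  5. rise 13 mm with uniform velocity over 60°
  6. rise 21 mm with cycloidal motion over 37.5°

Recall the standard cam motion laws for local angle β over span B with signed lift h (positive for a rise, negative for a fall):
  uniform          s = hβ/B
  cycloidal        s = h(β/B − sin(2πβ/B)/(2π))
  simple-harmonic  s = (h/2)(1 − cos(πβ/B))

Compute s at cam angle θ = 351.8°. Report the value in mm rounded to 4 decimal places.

seg 1 [0°–63.7°] uniform, h=15: full span → s += 15 → s = 15.0000
seg 2 [63.7°–156.6°] dwell: s stays 15.0000
seg 3 [156.6°–179.9°] simple-harmonic, h=-6: full span → s += -6 → s = 9.0000
seg 4 [179.9°–262.5°] uniform, h=30: full span → s += 30 → s = 39.0000
seg 5 [262.5°–322.5°] uniform, h=13: full span → s += 13 → s = 52.0000
seg 6 [322.5°–360°] cycloidal, h=21: θ=351.8° here. β=29.3, B=37.5. 21·(0.7813 − sin(2π·0.7813)/(2π)) = 19.6857 → s = 71.6857

71.6857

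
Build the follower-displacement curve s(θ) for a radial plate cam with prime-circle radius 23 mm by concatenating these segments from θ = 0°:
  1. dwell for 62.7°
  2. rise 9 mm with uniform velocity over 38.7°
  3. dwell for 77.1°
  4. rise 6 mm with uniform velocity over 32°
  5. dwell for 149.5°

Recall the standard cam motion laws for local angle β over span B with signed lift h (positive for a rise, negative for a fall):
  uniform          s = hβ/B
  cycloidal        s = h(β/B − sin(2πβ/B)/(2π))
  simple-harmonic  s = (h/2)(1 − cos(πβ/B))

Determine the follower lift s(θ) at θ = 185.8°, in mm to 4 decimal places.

seg 1 [0°–62.7°] dwell: s stays 0.0000
seg 2 [62.7°–101.4°] uniform, h=9: full span → s += 9 → s = 9.0000
seg 3 [101.4°–178.5°] dwell: s stays 9.0000
seg 4 [178.5°–210.5°] uniform, h=6: θ=185.8° here. β=7.3, B=32. 6·7.3/32 = 1.3688 → s = 10.3688

10.3688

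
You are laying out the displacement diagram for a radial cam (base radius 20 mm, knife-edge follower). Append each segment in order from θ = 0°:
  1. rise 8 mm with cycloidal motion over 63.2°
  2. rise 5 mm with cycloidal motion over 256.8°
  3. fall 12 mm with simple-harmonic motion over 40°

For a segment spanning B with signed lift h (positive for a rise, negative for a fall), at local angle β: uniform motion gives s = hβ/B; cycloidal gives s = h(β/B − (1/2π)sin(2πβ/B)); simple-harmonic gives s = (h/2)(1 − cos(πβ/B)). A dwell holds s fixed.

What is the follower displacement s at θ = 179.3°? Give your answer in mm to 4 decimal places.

seg 1 [0°–63.2°] cycloidal, h=8: full span → s += 8 → s = 8.0000
seg 2 [63.2°–320°] cycloidal, h=5: θ=179.3° here. β=116.1, B=256.8. 5·(0.4521 − sin(2π·0.4521)/(2π)) = 2.0246 → s = 10.0246

10.0246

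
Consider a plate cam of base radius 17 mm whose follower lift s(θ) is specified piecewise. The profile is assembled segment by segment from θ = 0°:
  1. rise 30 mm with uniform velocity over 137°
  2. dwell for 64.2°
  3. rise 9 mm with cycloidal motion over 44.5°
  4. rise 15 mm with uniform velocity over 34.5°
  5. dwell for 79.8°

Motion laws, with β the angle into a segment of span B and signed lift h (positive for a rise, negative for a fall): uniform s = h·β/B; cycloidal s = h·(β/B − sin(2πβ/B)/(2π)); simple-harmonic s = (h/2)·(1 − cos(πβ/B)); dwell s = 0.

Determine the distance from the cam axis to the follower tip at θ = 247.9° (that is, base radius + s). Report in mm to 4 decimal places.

seg 1 [0°–137°] uniform, h=30: full span → s += 30 → s = 30.0000
seg 2 [137°–201.2°] dwell: s stays 30.0000
seg 3 [201.2°–245.7°] cycloidal, h=9: full span → s += 9 → s = 39.0000
seg 4 [245.7°–280.2°] uniform, h=15: θ=247.9° here. β=2.2, B=34.5. 15·2.2/34.5 = 0.9565 → s = 39.9565
radial distance = base radius + s = 17 + 39.9565 = 56.9565

56.9565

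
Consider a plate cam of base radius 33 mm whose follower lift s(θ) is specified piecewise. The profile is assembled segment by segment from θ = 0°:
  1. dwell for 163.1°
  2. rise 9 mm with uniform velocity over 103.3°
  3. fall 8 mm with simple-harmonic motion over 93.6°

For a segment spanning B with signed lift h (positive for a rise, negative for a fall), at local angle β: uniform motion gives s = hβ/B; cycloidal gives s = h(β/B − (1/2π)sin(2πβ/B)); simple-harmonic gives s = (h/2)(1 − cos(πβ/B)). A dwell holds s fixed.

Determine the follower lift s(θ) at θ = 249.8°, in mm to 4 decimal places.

seg 1 [0°–163.1°] dwell: s stays 0.0000
seg 2 [163.1°–266.4°] uniform, h=9: θ=249.8° here. β=86.7, B=103.3. 9·86.7/103.3 = 7.5537 → s = 7.5537

7.5537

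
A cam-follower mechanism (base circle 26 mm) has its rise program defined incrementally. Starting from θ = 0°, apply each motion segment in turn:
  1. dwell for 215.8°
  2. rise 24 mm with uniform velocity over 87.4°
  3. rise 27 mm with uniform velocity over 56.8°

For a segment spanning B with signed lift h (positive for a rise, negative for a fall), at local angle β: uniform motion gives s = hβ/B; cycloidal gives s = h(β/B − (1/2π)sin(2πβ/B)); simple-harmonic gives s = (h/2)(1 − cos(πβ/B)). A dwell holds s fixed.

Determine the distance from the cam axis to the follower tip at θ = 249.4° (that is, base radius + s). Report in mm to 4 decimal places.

seg 1 [0°–215.8°] dwell: s stays 0.0000
seg 2 [215.8°–303.2°] uniform, h=24: θ=249.4° here. β=33.6, B=87.4. 24·33.6/87.4 = 9.2265 → s = 9.2265
radial distance = base radius + s = 26 + 9.2265 = 35.2265

35.2265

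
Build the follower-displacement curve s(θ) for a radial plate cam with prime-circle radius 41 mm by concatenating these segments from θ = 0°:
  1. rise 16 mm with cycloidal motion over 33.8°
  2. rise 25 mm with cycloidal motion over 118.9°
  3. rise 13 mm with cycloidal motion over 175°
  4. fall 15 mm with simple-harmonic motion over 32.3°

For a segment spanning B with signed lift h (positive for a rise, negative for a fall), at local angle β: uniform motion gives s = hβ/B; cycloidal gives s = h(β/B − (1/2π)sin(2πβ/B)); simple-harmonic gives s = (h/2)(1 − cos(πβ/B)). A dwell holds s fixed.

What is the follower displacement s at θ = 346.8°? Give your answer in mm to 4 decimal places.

seg 1 [0°–33.8°] cycloidal, h=16: full span → s += 16 → s = 16.0000
seg 2 [33.8°–152.7°] cycloidal, h=25: full span → s += 25 → s = 41.0000
seg 3 [152.7°–327.7°] cycloidal, h=13: full span → s += 13 → s = 54.0000
seg 4 [327.7°–360°] simple-harmonic, h=-15: θ=346.8° here. β=19.1, B=32.3. -15/2·(1 − cos(π·0.5913)) = -9.6225 → s = 44.3775

44.3775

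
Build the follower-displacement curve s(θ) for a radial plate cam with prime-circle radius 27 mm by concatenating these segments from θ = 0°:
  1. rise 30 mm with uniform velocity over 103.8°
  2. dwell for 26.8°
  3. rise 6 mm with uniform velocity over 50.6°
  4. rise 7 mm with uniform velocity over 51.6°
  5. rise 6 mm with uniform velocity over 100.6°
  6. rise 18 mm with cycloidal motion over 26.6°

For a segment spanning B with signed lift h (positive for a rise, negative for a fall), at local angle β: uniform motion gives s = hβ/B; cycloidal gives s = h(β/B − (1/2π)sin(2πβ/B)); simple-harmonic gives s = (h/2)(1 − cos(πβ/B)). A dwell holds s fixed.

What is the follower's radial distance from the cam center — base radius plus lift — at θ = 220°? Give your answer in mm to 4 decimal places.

seg 1 [0°–103.8°] uniform, h=30: full span → s += 30 → s = 30.0000
seg 2 [103.8°–130.6°] dwell: s stays 30.0000
seg 3 [130.6°–181.2°] uniform, h=6: full span → s += 6 → s = 36.0000
seg 4 [181.2°–232.8°] uniform, h=7: θ=220° here. β=38.8, B=51.6. 7·38.8/51.6 = 5.2636 → s = 41.2636
radial distance = base radius + s = 27 + 41.2636 = 68.2636

68.2636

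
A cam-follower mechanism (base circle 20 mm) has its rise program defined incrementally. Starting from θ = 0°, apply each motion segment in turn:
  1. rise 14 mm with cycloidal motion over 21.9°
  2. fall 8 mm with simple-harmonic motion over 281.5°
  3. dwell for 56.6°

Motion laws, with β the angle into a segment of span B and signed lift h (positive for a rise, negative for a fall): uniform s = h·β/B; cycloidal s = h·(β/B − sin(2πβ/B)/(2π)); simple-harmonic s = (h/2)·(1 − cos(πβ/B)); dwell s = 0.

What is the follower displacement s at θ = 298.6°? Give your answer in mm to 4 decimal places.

seg 1 [0°–21.9°] cycloidal, h=14: full span → s += 14 → s = 14.0000
seg 2 [21.9°–303.4°] simple-harmonic, h=-8: θ=298.6° here. β=276.7, B=281.5. -8/2·(1 − cos(π·0.9829)) = -7.9943 → s = 6.0057

6.0057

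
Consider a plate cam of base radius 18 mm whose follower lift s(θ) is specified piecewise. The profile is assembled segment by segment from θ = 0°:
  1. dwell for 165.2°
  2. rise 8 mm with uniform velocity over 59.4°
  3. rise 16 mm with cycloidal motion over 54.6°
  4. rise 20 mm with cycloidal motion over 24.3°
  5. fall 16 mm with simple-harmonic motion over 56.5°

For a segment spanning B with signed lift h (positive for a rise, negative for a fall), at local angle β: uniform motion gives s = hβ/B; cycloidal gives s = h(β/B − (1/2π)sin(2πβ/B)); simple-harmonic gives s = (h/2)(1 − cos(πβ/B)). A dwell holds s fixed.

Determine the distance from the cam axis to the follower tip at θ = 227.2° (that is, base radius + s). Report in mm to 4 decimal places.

seg 1 [0°–165.2°] dwell: s stays 0.0000
seg 2 [165.2°–224.6°] uniform, h=8: full span → s += 8 → s = 8.0000
seg 3 [224.6°–279.2°] cycloidal, h=16: θ=227.2° here. β=2.6, B=54.6. 16·(0.0476 − sin(2π·0.0476)/(2π)) = 0.0113 → s = 8.0113
radial distance = base radius + s = 18 + 8.0113 = 26.0113

26.0113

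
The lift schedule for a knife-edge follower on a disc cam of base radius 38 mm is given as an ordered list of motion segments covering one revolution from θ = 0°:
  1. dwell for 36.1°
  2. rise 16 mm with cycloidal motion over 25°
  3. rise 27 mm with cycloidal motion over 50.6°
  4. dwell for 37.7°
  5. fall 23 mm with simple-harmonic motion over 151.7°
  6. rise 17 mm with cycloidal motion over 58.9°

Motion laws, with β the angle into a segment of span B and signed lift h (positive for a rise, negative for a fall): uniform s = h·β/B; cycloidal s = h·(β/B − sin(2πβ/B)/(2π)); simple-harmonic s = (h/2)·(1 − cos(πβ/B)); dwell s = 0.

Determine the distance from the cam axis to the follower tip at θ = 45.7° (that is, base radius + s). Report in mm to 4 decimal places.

seg 1 [0°–36.1°] dwell: s stays 0.0000
seg 2 [36.1°–61.1°] cycloidal, h=16: θ=45.7° here. β=9.6, B=25. 16·(0.3840 − sin(2π·0.3840)/(2π)) = 4.4480 → s = 4.4480
radial distance = base radius + s = 38 + 4.4480 = 42.4480

42.4480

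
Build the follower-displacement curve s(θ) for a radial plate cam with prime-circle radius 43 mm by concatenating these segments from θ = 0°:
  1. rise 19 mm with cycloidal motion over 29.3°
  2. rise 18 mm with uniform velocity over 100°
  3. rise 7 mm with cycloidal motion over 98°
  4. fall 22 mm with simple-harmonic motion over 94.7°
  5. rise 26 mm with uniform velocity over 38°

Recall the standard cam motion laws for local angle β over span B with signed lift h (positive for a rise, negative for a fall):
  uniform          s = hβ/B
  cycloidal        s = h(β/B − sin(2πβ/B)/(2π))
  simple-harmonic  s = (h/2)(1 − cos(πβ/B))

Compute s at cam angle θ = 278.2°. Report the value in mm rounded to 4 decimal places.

seg 1 [0°–29.3°] cycloidal, h=19: full span → s += 19 → s = 19.0000
seg 2 [29.3°–129.3°] uniform, h=18: full span → s += 18 → s = 37.0000
seg 3 [129.3°–227.3°] cycloidal, h=7: full span → s += 7 → s = 44.0000
seg 4 [227.3°–322°] simple-harmonic, h=-22: θ=278.2° here. β=50.9, B=94.7. -22/2·(1 − cos(π·0.5375)) = -12.2925 → s = 31.7075

31.7075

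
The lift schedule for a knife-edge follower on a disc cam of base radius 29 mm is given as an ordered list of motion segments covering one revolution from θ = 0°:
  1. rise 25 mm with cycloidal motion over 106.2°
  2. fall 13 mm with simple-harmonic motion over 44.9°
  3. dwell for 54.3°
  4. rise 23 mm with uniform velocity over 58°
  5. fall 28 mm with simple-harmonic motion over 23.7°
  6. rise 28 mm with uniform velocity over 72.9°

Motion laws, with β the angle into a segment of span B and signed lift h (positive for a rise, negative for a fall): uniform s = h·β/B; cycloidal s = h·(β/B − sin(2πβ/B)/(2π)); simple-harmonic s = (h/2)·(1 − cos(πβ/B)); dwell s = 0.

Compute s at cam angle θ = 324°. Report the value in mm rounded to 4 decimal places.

seg 1 [0°–106.2°] cycloidal, h=25: full span → s += 25 → s = 25.0000
seg 2 [106.2°–151.1°] simple-harmonic, h=-13: full span → s += -13 → s = 12.0000
seg 3 [151.1°–205.4°] dwell: s stays 12.0000
seg 4 [205.4°–263.4°] uniform, h=23: full span → s += 23 → s = 35.0000
seg 5 [263.4°–287.1°] simple-harmonic, h=-28: full span → s += -28 → s = 7.0000
seg 6 [287.1°–360°] uniform, h=28: θ=324° here. β=36.9, B=72.9. 28·36.9/72.9 = 14.1728 → s = 21.1728

21.1728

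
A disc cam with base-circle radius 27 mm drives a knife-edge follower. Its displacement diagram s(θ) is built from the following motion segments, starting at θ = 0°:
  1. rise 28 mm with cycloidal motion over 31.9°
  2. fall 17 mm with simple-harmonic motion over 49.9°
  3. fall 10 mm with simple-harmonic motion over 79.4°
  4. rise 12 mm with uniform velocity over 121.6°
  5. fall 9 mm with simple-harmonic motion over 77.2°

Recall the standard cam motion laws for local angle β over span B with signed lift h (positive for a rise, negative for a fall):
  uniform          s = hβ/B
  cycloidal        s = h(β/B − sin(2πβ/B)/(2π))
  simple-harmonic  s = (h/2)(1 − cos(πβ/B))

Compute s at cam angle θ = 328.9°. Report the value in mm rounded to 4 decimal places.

seg 1 [0°–31.9°] cycloidal, h=28: full span → s += 28 → s = 28.0000
seg 2 [31.9°–81.8°] simple-harmonic, h=-17: full span → s += -17 → s = 11.0000
seg 3 [81.8°–161.2°] simple-harmonic, h=-10: full span → s += -10 → s = 1.0000
seg 4 [161.2°–282.8°] uniform, h=12: full span → s += 12 → s = 13.0000
seg 5 [282.8°–360°] simple-harmonic, h=-9: θ=328.9° here. β=46.1, B=77.2. -9/2·(1 − cos(π·0.5972)) = -5.8522 → s = 7.1478

7.1478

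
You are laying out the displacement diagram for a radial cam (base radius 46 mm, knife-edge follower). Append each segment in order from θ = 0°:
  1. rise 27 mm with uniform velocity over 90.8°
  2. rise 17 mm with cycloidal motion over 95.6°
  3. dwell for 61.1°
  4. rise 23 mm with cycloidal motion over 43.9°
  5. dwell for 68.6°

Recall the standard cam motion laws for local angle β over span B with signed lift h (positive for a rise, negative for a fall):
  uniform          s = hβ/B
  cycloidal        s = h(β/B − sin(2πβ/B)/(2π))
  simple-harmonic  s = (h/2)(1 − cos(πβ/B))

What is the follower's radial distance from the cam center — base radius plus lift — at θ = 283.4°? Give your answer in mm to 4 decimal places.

seg 1 [0°–90.8°] uniform, h=27: full span → s += 27 → s = 27.0000
seg 2 [90.8°–186.4°] cycloidal, h=17: full span → s += 17 → s = 44.0000
seg 3 [186.4°–247.5°] dwell: s stays 44.0000
seg 4 [247.5°–291.4°] cycloidal, h=23: θ=283.4° here. β=35.9, B=43.9. 23·(0.8178 − sin(2π·0.8178)/(2π)) = 22.1424 → s = 66.1424
radial distance = base radius + s = 46 + 66.1424 = 112.1424

112.1424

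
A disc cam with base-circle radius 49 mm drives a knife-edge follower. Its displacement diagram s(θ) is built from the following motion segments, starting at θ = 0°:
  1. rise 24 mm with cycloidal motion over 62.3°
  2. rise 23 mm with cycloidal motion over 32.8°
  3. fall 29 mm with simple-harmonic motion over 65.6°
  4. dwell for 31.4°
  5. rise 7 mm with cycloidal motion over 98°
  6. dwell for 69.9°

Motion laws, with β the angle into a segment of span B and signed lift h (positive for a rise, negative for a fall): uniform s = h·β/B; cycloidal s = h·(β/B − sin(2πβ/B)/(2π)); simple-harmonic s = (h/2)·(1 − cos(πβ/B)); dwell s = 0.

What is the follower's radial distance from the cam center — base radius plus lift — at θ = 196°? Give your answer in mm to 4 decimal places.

seg 1 [0°–62.3°] cycloidal, h=24: full span → s += 24 → s = 24.0000
seg 2 [62.3°–95.1°] cycloidal, h=23: full span → s += 23 → s = 47.0000
seg 3 [95.1°–160.7°] simple-harmonic, h=-29: full span → s += -29 → s = 18.0000
seg 4 [160.7°–192.1°] dwell: s stays 18.0000
seg 5 [192.1°–290.1°] cycloidal, h=7: θ=196° here. β=3.9, B=98. 7·(0.0398 − sin(2π·0.0398)/(2π)) = 0.0029 → s = 18.0029
radial distance = base radius + s = 49 + 18.0029 = 67.0029

67.0029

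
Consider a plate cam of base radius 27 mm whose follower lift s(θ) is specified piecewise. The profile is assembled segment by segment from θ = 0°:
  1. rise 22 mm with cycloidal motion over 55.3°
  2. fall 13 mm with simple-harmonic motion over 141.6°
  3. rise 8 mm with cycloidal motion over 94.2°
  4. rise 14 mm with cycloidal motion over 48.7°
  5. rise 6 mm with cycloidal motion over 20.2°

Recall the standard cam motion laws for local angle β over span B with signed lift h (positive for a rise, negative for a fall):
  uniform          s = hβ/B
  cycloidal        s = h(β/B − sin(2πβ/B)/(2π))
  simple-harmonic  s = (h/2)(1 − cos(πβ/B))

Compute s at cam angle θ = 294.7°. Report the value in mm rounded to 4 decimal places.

seg 1 [0°–55.3°] cycloidal, h=22: full span → s += 22 → s = 22.0000
seg 2 [55.3°–196.9°] simple-harmonic, h=-13: full span → s += -13 → s = 9.0000
seg 3 [196.9°–291.1°] cycloidal, h=8: full span → s += 8 → s = 17.0000
seg 4 [291.1°–339.8°] cycloidal, h=14: θ=294.7° here. β=3.6, B=48.7. 14·(0.0739 − sin(2π·0.0739)/(2π)) = 0.0368 → s = 17.0368

17.0368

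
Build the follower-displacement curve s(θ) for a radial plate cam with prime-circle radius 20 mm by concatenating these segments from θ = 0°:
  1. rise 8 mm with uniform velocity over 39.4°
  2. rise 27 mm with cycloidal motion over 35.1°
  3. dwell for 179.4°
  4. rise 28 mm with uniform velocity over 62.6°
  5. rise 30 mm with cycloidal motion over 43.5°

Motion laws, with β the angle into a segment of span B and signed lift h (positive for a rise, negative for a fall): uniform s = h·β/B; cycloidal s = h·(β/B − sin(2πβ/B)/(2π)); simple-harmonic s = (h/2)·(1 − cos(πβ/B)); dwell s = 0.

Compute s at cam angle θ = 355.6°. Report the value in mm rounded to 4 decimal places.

seg 1 [0°–39.4°] uniform, h=8: full span → s += 8 → s = 8.0000
seg 2 [39.4°–74.5°] cycloidal, h=27: full span → s += 27 → s = 35.0000
seg 3 [74.5°–253.9°] dwell: s stays 35.0000
seg 4 [253.9°–316.5°] uniform, h=28: full span → s += 28 → s = 63.0000
seg 5 [316.5°–360°] cycloidal, h=30: θ=355.6° here. β=39.1, B=43.5. 30·(0.8989 − sin(2π·0.8989)/(2π)) = 29.7998 → s = 92.7998

92.7998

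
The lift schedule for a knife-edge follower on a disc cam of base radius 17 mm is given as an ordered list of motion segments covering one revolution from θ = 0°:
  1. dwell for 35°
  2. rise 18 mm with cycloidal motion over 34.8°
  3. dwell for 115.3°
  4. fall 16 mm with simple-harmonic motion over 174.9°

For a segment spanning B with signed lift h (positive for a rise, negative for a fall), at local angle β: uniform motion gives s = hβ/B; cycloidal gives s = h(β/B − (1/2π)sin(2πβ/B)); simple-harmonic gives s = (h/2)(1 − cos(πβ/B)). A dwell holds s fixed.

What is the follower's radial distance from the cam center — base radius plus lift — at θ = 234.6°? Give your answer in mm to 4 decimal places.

seg 1 [0°–35°] dwell: s stays 0.0000
seg 2 [35°–69.8°] cycloidal, h=18: full span → s += 18 → s = 18.0000
seg 3 [69.8°–185.1°] dwell: s stays 18.0000
seg 4 [185.1°–360°] simple-harmonic, h=-16: θ=234.6° here. β=49.5, B=174.9. -16/2·(1 − cos(π·0.2830)) = -2.9593 → s = 15.0407
radial distance = base radius + s = 17 + 15.0407 = 32.0407

32.0407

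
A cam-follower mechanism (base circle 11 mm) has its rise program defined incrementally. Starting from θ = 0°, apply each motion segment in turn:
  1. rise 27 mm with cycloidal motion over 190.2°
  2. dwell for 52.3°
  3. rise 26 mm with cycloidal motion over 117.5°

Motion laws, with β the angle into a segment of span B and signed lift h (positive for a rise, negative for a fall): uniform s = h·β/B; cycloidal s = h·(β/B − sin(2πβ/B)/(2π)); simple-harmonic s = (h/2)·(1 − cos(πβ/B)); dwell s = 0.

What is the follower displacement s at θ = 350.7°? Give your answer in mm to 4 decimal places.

seg 1 [0°–190.2°] cycloidal, h=27: full span → s += 27 → s = 27.0000
seg 2 [190.2°–242.5°] dwell: s stays 27.0000
seg 3 [242.5°–360°] cycloidal, h=26: θ=350.7° here. β=108.2, B=117.5. 26·(0.9209 − sin(2π·0.9209)/(2π)) = 25.9162 → s = 52.9162

52.9162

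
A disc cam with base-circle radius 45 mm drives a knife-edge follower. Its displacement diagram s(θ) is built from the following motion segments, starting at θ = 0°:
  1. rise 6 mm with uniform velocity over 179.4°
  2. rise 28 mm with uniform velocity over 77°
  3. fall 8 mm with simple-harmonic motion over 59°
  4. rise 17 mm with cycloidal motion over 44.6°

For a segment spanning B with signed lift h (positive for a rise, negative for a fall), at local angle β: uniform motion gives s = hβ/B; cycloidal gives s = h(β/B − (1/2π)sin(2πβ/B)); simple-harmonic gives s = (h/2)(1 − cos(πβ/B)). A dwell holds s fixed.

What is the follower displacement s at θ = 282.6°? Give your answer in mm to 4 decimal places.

seg 1 [0°–179.4°] uniform, h=6: full span → s += 6 → s = 6.0000
seg 2 [179.4°–256.4°] uniform, h=28: full span → s += 28 → s = 34.0000
seg 3 [256.4°–315.4°] simple-harmonic, h=-8: θ=282.6° here. β=26.2, B=59. -8/2·(1 − cos(π·0.4441)) = -3.3007 → s = 30.6993

30.6993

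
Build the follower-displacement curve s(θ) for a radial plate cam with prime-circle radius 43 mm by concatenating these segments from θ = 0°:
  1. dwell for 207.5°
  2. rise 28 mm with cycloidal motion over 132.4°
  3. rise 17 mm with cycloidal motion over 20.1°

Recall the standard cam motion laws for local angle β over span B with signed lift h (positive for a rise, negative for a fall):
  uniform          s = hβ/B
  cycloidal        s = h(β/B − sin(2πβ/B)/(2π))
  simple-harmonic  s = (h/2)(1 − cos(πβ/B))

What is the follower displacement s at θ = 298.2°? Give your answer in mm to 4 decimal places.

seg 1 [0°–207.5°] dwell: s stays 0.0000
seg 2 [207.5°–339.9°] cycloidal, h=28: θ=298.2° here. β=90.7, B=132.4. 28·(0.6850 − sin(2π·0.6850)/(2π)) = 23.2716 → s = 23.2716

23.2716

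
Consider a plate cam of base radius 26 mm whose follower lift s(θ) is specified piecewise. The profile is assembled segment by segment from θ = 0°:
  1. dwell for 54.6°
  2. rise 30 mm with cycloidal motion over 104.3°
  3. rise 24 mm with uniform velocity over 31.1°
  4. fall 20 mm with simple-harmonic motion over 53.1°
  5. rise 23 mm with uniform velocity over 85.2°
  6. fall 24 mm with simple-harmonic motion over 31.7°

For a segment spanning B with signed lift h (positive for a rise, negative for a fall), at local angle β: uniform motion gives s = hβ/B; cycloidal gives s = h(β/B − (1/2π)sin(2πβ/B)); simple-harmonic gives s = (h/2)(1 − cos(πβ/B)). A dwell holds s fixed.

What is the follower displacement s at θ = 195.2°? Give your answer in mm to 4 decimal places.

seg 1 [0°–54.6°] dwell: s stays 0.0000
seg 2 [54.6°–158.9°] cycloidal, h=30: full span → s += 30 → s = 30.0000
seg 3 [158.9°–190°] uniform, h=24: full span → s += 24 → s = 54.0000
seg 4 [190°–243.1°] simple-harmonic, h=-20: θ=195.2° here. β=5.2, B=53.1. -20/2·(1 − cos(π·0.0979)) = -0.4695 → s = 53.5305

53.5305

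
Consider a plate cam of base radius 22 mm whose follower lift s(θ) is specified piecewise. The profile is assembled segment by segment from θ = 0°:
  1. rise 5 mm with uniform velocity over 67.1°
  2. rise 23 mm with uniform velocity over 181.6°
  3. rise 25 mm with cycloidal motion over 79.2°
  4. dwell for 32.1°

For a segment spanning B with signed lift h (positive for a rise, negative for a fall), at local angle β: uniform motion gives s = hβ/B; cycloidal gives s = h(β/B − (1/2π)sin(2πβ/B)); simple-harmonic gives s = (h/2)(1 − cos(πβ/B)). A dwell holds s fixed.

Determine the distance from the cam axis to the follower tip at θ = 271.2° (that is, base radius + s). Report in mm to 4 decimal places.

seg 1 [0°–67.1°] uniform, h=5: full span → s += 5 → s = 5.0000
seg 2 [67.1°–248.7°] uniform, h=23: full span → s += 23 → s = 28.0000
seg 3 [248.7°–327.9°] cycloidal, h=25: θ=271.2° here. β=22.5, B=79.2. 25·(0.2841 − sin(2π·0.2841)/(2π)) = 3.2143 → s = 31.2143
radial distance = base radius + s = 22 + 31.2143 = 53.2143

53.2143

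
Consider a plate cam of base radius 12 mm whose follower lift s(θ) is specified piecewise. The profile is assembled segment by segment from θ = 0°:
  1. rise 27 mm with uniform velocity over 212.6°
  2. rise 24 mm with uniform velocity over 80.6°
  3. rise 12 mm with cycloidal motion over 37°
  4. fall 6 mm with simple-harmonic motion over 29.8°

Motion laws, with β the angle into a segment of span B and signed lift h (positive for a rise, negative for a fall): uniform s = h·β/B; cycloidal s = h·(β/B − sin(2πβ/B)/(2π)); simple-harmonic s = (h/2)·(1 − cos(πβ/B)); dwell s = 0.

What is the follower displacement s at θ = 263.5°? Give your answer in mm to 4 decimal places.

seg 1 [0°–212.6°] uniform, h=27: full span → s += 27 → s = 27.0000
seg 2 [212.6°–293.2°] uniform, h=24: θ=263.5° here. β=50.9, B=80.6. 24·50.9/80.6 = 15.1563 → s = 42.1563

42.1563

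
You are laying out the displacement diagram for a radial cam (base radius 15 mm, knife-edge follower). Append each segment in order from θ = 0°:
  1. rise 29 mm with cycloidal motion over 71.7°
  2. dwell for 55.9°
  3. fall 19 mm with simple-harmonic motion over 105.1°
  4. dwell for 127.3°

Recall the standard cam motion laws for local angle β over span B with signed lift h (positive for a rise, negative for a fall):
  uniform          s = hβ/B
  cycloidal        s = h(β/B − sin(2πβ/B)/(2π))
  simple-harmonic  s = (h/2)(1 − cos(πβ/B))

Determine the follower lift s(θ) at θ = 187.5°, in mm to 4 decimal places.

seg 1 [0°–71.7°] cycloidal, h=29: full span → s += 29 → s = 29.0000
seg 2 [71.7°–127.6°] dwell: s stays 29.0000
seg 3 [127.6°–232.7°] simple-harmonic, h=-19: θ=187.5° here. β=59.9, B=105.1. -19/2·(1 − cos(π·0.5699)) = -11.5704 → s = 17.4296

17.4296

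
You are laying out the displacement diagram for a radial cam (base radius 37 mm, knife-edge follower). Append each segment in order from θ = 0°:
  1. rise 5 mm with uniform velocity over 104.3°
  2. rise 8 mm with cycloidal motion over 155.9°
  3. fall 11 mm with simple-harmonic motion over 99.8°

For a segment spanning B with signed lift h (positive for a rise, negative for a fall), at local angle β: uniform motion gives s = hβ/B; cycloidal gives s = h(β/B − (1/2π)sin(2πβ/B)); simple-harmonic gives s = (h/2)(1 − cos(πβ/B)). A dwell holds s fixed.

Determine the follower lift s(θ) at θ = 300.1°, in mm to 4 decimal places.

seg 1 [0°–104.3°] uniform, h=5: full span → s += 5 → s = 5.0000
seg 2 [104.3°–260.2°] cycloidal, h=8: full span → s += 8 → s = 13.0000
seg 3 [260.2°–360°] simple-harmonic, h=-11: θ=300.1° here. β=39.9, B=99.8. -11/2·(1 − cos(π·0.3998)) = -3.7971 → s = 9.2029

9.2029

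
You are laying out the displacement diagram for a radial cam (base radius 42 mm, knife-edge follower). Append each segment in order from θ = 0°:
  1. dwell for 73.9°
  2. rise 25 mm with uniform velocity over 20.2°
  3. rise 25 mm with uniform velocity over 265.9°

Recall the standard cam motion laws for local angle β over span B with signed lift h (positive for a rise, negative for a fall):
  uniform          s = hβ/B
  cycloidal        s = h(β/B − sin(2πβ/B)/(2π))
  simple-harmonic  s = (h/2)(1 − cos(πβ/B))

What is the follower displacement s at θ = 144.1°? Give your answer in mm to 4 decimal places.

seg 1 [0°–73.9°] dwell: s stays 0.0000
seg 2 [73.9°–94.1°] uniform, h=25: full span → s += 25 → s = 25.0000
seg 3 [94.1°–360°] uniform, h=25: θ=144.1° here. β=50, B=265.9. 25·50/265.9 = 4.7010 → s = 29.7010

29.7010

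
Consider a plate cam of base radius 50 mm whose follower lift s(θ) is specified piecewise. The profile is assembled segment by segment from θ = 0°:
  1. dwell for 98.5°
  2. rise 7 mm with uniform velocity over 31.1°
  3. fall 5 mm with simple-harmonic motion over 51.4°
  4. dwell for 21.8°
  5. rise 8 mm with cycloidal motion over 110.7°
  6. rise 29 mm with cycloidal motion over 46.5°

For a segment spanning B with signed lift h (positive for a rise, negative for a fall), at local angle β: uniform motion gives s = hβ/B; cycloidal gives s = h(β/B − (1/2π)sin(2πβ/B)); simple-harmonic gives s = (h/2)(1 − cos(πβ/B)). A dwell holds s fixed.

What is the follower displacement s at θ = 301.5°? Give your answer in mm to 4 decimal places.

seg 1 [0°–98.5°] dwell: s stays 0.0000
seg 2 [98.5°–129.6°] uniform, h=7: full span → s += 7 → s = 7.0000
seg 3 [129.6°–181°] simple-harmonic, h=-5: full span → s += -5 → s = 2.0000
seg 4 [181°–202.8°] dwell: s stays 2.0000
seg 5 [202.8°–313.5°] cycloidal, h=8: θ=301.5° here. β=98.7, B=110.7. 8·(0.8916 − sin(2π·0.8916)/(2π)) = 7.9345 → s = 9.9345

9.9345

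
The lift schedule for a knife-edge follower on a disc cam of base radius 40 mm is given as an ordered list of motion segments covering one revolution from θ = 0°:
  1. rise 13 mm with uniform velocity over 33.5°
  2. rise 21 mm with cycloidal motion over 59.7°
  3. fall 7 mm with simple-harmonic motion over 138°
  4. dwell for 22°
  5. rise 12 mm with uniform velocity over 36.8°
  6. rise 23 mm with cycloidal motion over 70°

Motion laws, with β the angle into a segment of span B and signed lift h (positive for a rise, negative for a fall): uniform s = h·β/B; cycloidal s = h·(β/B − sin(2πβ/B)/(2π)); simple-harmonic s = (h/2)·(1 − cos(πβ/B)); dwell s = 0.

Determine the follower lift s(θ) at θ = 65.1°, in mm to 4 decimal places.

seg 1 [0°–33.5°] uniform, h=13: full span → s += 13 → s = 13.0000
seg 2 [33.5°–93.2°] cycloidal, h=21: θ=65.1° here. β=31.6, B=59.7. 21·(0.5293 − sin(2π·0.5293)/(2π)) = 11.7277 → s = 24.7277

24.7277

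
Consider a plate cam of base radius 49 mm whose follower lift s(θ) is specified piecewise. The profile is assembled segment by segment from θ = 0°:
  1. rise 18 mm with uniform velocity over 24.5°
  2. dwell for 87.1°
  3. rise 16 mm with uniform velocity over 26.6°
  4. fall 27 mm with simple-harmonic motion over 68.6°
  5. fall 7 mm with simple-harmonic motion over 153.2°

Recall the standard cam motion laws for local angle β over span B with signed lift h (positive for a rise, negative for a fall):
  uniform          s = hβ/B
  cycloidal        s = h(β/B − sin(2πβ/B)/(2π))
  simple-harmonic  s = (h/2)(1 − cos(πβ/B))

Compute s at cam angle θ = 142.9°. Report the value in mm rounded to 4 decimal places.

seg 1 [0°–24.5°] uniform, h=18: full span → s += 18 → s = 18.0000
seg 2 [24.5°–111.6°] dwell: s stays 18.0000
seg 3 [111.6°–138.2°] uniform, h=16: full span → s += 16 → s = 34.0000
seg 4 [138.2°–206.8°] simple-harmonic, h=-27: θ=142.9° here. β=4.7, B=68.6. -27/2·(1 − cos(π·0.0685)) = -0.3115 → s = 33.6885

33.6885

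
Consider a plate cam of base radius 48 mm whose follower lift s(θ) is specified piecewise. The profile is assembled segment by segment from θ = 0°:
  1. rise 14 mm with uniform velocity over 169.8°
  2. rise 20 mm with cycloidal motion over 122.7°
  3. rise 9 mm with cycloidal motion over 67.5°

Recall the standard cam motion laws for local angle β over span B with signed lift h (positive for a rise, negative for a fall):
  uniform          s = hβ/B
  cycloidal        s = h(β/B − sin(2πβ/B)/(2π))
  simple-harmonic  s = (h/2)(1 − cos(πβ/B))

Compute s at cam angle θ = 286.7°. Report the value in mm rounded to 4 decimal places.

seg 1 [0°–169.8°] uniform, h=14: full span → s += 14 → s = 14.0000
seg 2 [169.8°–292.5°] cycloidal, h=20: θ=286.7° here. β=116.9, B=122.7. 20·(0.9527 − sin(2π·0.9527)/(2π)) = 19.9862 → s = 33.9862

33.9862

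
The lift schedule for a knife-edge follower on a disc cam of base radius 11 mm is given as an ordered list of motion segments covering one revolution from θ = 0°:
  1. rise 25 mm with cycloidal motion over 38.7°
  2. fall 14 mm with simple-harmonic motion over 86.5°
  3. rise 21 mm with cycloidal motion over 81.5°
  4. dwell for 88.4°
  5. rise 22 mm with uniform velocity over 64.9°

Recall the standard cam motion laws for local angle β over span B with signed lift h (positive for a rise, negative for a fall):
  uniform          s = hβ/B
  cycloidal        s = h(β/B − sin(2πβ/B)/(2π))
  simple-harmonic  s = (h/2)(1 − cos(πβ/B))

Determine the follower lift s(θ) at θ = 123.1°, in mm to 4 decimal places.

seg 1 [0°–38.7°] cycloidal, h=25: full span → s += 25 → s = 25.0000
seg 2 [38.7°–125.2°] simple-harmonic, h=-14: θ=123.1° here. β=84.4, B=86.5. -14/2·(1 − cos(π·0.9757)) = -13.9797 → s = 11.0203

11.0203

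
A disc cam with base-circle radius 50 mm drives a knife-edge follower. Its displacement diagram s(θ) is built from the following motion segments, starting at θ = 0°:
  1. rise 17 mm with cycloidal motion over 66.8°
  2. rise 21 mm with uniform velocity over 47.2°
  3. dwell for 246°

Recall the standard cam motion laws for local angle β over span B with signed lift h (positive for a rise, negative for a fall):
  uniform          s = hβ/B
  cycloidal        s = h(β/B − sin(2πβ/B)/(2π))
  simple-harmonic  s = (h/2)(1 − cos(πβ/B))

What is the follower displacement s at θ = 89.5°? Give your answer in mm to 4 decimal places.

seg 1 [0°–66.8°] cycloidal, h=17: full span → s += 17 → s = 17.0000
seg 2 [66.8°–114°] uniform, h=21: θ=89.5° here. β=22.7, B=47.2. 21·22.7/47.2 = 10.0996 → s = 27.0996

27.0996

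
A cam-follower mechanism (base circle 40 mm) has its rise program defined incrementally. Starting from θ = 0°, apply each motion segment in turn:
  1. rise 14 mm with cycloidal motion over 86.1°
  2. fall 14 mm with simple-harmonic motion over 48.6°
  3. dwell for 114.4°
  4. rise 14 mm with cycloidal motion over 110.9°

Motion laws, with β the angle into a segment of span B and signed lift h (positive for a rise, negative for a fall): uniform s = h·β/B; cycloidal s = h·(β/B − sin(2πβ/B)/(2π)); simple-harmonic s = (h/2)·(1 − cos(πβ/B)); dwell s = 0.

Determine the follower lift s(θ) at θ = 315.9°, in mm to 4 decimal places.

seg 1 [0°–86.1°] cycloidal, h=14: full span → s += 14 → s = 14.0000
seg 2 [86.1°–134.7°] simple-harmonic, h=-14: full span → s += -14 → s = 0.0000
seg 3 [134.7°–249.1°] dwell: s stays 0.0000
seg 4 [249.1°–360°] cycloidal, h=14: θ=315.9° here. β=66.8, B=110.9. 14·(0.6023 − sin(2π·0.6023)/(2π)) = 9.7689 → s = 9.7689

9.7689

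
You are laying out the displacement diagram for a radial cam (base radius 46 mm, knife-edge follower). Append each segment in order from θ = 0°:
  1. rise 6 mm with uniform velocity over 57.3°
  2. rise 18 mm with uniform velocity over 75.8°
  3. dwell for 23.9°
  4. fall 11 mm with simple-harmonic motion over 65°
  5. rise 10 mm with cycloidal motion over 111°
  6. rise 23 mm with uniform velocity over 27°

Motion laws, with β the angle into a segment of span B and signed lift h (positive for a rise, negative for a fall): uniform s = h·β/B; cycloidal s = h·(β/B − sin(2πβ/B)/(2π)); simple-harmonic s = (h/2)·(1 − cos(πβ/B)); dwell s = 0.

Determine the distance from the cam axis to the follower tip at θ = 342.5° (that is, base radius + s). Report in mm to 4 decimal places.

seg 1 [0°–57.3°] uniform, h=6: full span → s += 6 → s = 6.0000
seg 2 [57.3°–133.1°] uniform, h=18: full span → s += 18 → s = 24.0000
seg 3 [133.1°–157°] dwell: s stays 24.0000
seg 4 [157°–222°] simple-harmonic, h=-11: full span → s += -11 → s = 13.0000
seg 5 [222°–333°] cycloidal, h=10: full span → s += 10 → s = 23.0000
seg 6 [333°–360°] uniform, h=23: θ=342.5° here. β=9.5, B=27. 23·9.5/27 = 8.0926 → s = 31.0926
radial distance = base radius + s = 46 + 31.0926 = 77.0926

77.0926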